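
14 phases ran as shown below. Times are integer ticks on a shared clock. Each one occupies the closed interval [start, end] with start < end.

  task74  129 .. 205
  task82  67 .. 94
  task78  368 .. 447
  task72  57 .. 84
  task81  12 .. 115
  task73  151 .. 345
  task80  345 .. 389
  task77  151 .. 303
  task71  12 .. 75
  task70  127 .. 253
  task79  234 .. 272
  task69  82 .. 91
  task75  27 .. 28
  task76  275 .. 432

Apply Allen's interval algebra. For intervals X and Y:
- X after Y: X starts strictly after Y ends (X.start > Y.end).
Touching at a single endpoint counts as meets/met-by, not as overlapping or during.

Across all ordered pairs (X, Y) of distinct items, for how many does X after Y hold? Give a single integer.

Checking all 182 ordered pairs for relation 'after'; matching pairs in alphabetical order:
(task69, task71): task69 after task71 ✓
(task69, task75): task69 after task75 ✓
(task70, task69): task70 after task69 ✓
(task70, task71): task70 after task71 ✓
(task70, task72): task70 after task72 ✓
(task70, task75): task70 after task75 ✓
(task70, task81): task70 after task81 ✓
(task70, task82): task70 after task82 ✓
(task72, task75): task72 after task75 ✓
(task73, task69): task73 after task69 ✓
(task73, task71): task73 after task71 ✓
(task73, task72): task73 after task72 ✓
(task73, task75): task73 after task75 ✓
(task73, task81): task73 after task81 ✓
(task73, task82): task73 after task82 ✓
(task74, task69): task74 after task69 ✓
(task74, task71): task74 after task71 ✓
(task74, task72): task74 after task72 ✓
(task74, task75): task74 after task75 ✓
(task74, task81): task74 after task81 ✓
(task74, task82): task74 after task82 ✓
(task76, task69): task76 after task69 ✓
(task76, task70): task76 after task70 ✓
(task76, task71): task76 after task71 ✓
... plus 41 further pairs not listed.
Count: 65.

65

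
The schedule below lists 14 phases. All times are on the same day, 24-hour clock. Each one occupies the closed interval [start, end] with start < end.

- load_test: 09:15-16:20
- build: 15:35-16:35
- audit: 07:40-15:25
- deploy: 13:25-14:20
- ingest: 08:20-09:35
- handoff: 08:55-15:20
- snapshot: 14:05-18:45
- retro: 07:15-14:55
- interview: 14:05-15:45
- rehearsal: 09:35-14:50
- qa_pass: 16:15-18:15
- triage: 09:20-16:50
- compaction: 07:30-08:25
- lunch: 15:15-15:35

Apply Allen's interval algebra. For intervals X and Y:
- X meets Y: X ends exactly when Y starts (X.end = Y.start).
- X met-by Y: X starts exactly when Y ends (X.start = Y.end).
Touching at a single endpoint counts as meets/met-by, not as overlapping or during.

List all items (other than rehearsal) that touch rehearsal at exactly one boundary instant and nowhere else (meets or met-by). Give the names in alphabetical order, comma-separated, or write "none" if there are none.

Target rehearsal = [09:35, 14:50].
audit [07:40, 15:25] → contains → no.
build [15:35, 16:35] → after → no.
compaction [07:30, 08:25] → before → no.
deploy [13:25, 14:20] → during → no.
handoff [08:55, 15:20] → contains → no.
ingest [08:20, 09:35] → meets → yes.
interview [14:05, 15:45] → overlapped-by → no.
load_test [09:15, 16:20] → contains → no.
lunch [15:15, 15:35] → after → no.
qa_pass [16:15, 18:15] → after → no.
retro [07:15, 14:55] → contains → no.
snapshot [14:05, 18:45] → overlapped-by → no.
triage [09:20, 16:50] → contains → no.
Result: ingest.

ingest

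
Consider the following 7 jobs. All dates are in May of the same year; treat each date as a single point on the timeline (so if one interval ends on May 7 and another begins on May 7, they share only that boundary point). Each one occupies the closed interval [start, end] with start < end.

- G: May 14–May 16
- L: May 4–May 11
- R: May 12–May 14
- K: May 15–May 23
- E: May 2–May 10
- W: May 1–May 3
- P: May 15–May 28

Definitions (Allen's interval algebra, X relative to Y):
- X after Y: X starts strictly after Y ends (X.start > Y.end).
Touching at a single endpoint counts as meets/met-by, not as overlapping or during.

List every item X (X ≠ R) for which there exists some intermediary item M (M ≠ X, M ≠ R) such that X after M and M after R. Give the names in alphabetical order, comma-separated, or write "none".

none

Target R = [May 12, May 14].
Intermediaries M with M after R: K, P.
Via K — items with X after K: none.
Via P — items with X after P: none.
Union: none.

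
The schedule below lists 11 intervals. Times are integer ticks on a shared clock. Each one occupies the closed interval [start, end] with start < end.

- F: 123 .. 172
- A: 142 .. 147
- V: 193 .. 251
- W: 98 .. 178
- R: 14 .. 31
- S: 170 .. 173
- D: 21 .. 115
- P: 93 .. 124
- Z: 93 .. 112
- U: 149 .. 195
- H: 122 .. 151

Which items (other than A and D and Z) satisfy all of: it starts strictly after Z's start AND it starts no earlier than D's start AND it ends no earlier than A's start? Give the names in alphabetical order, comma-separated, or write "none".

F, H, S, U, V, W

Conditions: its start is strictly after Z's start (X.start > 93) AND its start is no earlier than D's start (X.start >= 21) AND its end is no earlier than A's start (X.end >= 142).
F: start 123 > 93? ✓; start 123 >= 21? ✓; end 172 >= 142? ✓ → yes.
H: start 122 > 93? ✓; start 122 >= 21? ✓; end 151 >= 142? ✓ → yes.
P: start 93 > 93? ✗; start 93 >= 21? ✓; end 124 >= 142? ✗ → no.
R: start 14 > 93? ✗; start 14 >= 21? ✗; end 31 >= 142? ✗ → no.
S: start 170 > 93? ✓; start 170 >= 21? ✓; end 173 >= 142? ✓ → yes.
U: start 149 > 93? ✓; start 149 >= 21? ✓; end 195 >= 142? ✓ → yes.
V: start 193 > 93? ✓; start 193 >= 21? ✓; end 251 >= 142? ✓ → yes.
W: start 98 > 93? ✓; start 98 >= 21? ✓; end 178 >= 142? ✓ → yes.
Result: F, H, S, U, V, W.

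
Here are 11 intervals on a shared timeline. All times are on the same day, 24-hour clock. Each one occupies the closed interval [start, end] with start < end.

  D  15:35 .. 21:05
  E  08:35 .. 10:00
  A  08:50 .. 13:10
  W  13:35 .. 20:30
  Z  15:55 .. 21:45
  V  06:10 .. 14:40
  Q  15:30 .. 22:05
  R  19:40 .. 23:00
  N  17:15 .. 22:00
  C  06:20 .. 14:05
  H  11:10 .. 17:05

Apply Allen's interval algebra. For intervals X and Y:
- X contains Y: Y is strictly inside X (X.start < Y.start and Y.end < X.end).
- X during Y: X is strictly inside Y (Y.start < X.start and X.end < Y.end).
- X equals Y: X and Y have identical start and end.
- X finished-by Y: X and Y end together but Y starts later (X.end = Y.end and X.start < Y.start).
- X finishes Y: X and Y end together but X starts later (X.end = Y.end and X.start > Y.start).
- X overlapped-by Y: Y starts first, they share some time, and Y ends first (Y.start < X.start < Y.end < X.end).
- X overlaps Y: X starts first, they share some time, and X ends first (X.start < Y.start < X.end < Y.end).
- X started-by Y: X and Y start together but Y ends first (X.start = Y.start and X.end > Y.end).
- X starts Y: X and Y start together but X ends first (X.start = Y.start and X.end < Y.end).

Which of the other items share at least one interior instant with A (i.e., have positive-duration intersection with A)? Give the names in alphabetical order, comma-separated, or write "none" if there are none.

C, E, H, V

Target A = [08:50, 13:10].
C [06:20, 14:05] → contains → yes.
D [15:35, 21:05] → after → no.
E [08:35, 10:00] → overlaps → yes.
H [11:10, 17:05] → overlapped-by → yes.
N [17:15, 22:00] → after → no.
Q [15:30, 22:05] → after → no.
R [19:40, 23:00] → after → no.
V [06:10, 14:40] → contains → yes.
W [13:35, 20:30] → after → no.
Z [15:55, 21:45] → after → no.
Result: C, E, H, V.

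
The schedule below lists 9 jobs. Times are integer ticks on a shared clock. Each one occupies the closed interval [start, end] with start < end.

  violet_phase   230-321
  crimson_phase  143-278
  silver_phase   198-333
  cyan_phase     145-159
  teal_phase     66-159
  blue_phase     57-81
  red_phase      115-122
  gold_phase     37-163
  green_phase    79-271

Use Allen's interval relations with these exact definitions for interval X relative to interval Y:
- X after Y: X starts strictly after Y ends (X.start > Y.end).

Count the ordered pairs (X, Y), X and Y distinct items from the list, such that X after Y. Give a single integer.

Checking all 72 ordered pairs for relation 'after'; matching pairs in alphabetical order:
(crimson_phase, blue_phase): crimson_phase after blue_phase ✓
(crimson_phase, red_phase): crimson_phase after red_phase ✓
(cyan_phase, blue_phase): cyan_phase after blue_phase ✓
(cyan_phase, red_phase): cyan_phase after red_phase ✓
(red_phase, blue_phase): red_phase after blue_phase ✓
(silver_phase, blue_phase): silver_phase after blue_phase ✓
(silver_phase, cyan_phase): silver_phase after cyan_phase ✓
(silver_phase, gold_phase): silver_phase after gold_phase ✓
(silver_phase, red_phase): silver_phase after red_phase ✓
(silver_phase, teal_phase): silver_phase after teal_phase ✓
(violet_phase, blue_phase): violet_phase after blue_phase ✓
(violet_phase, cyan_phase): violet_phase after cyan_phase ✓
(violet_phase, gold_phase): violet_phase after gold_phase ✓
(violet_phase, red_phase): violet_phase after red_phase ✓
(violet_phase, teal_phase): violet_phase after teal_phase ✓
Count: 15.

15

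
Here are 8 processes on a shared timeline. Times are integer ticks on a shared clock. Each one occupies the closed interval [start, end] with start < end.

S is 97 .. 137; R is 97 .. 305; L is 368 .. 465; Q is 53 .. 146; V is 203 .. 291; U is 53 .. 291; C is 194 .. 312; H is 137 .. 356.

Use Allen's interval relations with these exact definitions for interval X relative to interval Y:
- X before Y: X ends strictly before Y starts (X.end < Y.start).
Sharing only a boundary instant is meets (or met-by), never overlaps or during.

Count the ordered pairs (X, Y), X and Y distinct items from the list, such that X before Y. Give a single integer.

Checking all 56 ordered pairs for relation 'before'; matching pairs in alphabetical order:
(C, L): C before L ✓
(H, L): H before L ✓
(Q, C): Q before C ✓
(Q, L): Q before L ✓
(Q, V): Q before V ✓
(R, L): R before L ✓
(S, C): S before C ✓
(S, L): S before L ✓
(S, V): S before V ✓
(U, L): U before L ✓
(V, L): V before L ✓
Count: 11.

11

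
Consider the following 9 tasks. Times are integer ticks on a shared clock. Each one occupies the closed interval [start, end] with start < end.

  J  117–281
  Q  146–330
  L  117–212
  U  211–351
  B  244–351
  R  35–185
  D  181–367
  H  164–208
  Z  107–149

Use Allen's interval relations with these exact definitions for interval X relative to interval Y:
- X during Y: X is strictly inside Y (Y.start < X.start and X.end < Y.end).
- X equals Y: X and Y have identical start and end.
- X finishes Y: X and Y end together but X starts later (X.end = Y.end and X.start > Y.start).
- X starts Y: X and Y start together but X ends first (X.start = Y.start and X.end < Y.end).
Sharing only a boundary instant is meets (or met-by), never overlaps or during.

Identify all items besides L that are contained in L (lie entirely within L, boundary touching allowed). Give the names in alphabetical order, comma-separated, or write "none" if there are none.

Target L = [117, 212].
B [244, 351] → after → no.
D [181, 367] → overlapped-by → no.
H [164, 208] → during → yes.
J [117, 281] → started-by → no.
Q [146, 330] → overlapped-by → no.
R [35, 185] → overlaps → no.
U [211, 351] → overlapped-by → no.
Z [107, 149] → overlaps → no.
Result: H.

H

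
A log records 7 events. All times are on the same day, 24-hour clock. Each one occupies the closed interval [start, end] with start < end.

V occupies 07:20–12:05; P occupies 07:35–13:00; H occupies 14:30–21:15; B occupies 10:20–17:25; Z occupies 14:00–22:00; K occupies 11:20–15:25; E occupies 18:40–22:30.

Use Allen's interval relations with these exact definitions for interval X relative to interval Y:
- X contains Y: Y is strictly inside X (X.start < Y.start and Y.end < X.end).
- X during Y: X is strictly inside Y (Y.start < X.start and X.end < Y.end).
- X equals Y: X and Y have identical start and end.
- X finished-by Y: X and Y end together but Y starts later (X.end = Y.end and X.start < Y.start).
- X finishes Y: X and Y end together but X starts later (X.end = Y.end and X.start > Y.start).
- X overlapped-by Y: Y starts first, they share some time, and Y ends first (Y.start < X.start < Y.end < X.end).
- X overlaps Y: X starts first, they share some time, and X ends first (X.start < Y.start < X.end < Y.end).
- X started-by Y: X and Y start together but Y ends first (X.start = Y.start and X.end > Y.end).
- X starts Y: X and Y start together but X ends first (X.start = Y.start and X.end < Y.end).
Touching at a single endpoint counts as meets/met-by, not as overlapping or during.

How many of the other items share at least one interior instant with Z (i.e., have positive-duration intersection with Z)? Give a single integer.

Target Z = [14:00, 22:00].
B [10:20, 17:25] → overlaps → counts.
E [18:40, 22:30] → overlapped-by → counts.
H [14:30, 21:15] → during → counts.
K [11:20, 15:25] → overlaps → counts.
P [07:35, 13:00] → before → no.
V [07:20, 12:05] → before → no.
Total: 4.

4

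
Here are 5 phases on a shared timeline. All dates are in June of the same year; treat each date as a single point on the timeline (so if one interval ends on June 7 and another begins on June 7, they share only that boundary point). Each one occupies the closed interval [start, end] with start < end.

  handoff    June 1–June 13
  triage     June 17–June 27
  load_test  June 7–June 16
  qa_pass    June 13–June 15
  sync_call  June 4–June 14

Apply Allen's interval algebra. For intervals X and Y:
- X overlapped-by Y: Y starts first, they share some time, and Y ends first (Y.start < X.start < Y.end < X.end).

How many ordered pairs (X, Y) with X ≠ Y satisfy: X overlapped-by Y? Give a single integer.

4

Checking all 20 ordered pairs for relation 'overlapped-by'; matching pairs in alphabetical order:
(load_test, handoff): load_test overlapped-by handoff ✓
(load_test, sync_call): load_test overlapped-by sync_call ✓
(qa_pass, sync_call): qa_pass overlapped-by sync_call ✓
(sync_call, handoff): sync_call overlapped-by handoff ✓
Count: 4.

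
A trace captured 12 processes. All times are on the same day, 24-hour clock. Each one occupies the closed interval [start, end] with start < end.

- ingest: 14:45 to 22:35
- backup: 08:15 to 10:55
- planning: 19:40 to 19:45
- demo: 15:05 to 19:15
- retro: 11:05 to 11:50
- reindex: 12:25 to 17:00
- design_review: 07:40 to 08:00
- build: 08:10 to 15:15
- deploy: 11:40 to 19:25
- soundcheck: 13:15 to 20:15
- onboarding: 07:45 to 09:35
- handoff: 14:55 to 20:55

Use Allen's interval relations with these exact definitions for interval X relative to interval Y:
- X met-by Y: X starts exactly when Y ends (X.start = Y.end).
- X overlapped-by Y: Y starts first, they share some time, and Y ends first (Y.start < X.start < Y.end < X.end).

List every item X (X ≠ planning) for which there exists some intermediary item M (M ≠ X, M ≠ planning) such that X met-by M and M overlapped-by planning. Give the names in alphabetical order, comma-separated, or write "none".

none

Target planning = [19:40, 19:45].
Intermediaries M with M overlapped-by planning: none.
Union: none.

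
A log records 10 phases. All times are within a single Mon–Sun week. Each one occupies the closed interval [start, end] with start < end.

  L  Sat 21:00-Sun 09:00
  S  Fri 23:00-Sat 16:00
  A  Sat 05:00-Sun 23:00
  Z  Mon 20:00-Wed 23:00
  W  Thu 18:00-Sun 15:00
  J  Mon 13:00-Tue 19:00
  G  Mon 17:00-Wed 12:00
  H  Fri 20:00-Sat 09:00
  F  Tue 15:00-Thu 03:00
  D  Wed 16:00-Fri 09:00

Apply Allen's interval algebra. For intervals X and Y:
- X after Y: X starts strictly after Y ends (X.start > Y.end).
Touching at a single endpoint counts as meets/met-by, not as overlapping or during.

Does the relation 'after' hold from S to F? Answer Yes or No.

Yes

S = [Fri 23:00, Sat 16:00], F = [Tue 15:00, Thu 03:00].
Actual relation of S to F: after.
Asked whether 'after' holds → Yes.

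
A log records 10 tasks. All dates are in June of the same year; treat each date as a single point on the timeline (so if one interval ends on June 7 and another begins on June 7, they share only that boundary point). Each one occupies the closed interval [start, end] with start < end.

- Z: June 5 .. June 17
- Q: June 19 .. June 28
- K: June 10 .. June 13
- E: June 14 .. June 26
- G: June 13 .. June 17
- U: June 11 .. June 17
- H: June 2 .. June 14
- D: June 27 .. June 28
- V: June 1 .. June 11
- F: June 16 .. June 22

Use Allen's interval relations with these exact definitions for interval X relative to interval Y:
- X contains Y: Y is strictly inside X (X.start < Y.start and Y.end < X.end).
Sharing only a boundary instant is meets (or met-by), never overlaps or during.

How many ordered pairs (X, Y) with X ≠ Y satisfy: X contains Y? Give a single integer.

Checking all 90 ordered pairs for relation 'contains'; matching pairs in alphabetical order:
(E, F): E contains F ✓
(H, K): H contains K ✓
(Z, K): Z contains K ✓
Count: 3.

3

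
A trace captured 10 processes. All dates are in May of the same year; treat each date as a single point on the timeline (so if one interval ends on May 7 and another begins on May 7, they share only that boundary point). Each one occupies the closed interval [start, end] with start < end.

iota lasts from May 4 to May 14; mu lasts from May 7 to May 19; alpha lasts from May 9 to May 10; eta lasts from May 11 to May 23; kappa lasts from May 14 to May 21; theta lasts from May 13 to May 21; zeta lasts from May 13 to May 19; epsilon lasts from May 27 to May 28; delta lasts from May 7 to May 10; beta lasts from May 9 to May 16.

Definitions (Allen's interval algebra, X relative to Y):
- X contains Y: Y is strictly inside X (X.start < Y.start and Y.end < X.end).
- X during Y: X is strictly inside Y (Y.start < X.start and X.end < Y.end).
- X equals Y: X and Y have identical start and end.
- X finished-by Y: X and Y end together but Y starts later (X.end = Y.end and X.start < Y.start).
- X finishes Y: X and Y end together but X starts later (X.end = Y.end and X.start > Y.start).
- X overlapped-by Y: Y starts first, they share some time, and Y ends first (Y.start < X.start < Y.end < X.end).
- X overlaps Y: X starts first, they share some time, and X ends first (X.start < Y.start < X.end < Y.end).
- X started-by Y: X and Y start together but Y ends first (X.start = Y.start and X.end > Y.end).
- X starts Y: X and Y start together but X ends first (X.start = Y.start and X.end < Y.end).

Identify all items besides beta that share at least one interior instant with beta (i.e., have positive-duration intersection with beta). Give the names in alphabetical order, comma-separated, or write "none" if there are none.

Target beta = [May 9, May 16].
alpha [May 9, May 10] → starts → yes.
delta [May 7, May 10] → overlaps → yes.
epsilon [May 27, May 28] → after → no.
eta [May 11, May 23] → overlapped-by → yes.
iota [May 4, May 14] → overlaps → yes.
kappa [May 14, May 21] → overlapped-by → yes.
mu [May 7, May 19] → contains → yes.
theta [May 13, May 21] → overlapped-by → yes.
zeta [May 13, May 19] → overlapped-by → yes.
Result: alpha, delta, eta, iota, kappa, mu, theta, zeta.

alpha, delta, eta, iota, kappa, mu, theta, zeta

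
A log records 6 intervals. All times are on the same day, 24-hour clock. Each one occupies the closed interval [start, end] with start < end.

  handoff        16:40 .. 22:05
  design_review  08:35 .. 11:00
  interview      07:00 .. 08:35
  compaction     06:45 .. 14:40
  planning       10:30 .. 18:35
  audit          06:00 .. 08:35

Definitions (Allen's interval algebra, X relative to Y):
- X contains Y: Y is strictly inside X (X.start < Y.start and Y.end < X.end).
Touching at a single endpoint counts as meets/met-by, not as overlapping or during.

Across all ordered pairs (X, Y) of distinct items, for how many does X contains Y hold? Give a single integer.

2

Checking all 30 ordered pairs for relation 'contains'; matching pairs in alphabetical order:
(compaction, design_review): compaction contains design_review ✓
(compaction, interview): compaction contains interview ✓
Count: 2.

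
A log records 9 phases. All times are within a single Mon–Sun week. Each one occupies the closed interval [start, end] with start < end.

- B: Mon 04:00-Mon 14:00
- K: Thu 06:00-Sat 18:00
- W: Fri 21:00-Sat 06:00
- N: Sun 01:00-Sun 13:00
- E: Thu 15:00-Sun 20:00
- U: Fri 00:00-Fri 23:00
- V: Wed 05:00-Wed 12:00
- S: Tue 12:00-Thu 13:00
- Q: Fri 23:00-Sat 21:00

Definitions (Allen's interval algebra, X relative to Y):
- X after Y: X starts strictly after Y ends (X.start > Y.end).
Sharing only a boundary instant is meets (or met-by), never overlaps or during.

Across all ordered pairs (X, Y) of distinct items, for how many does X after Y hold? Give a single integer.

Checking all 72 ordered pairs for relation 'after'; matching pairs in alphabetical order:
(E, B): E after B ✓
(E, S): E after S ✓
(E, V): E after V ✓
(K, B): K after B ✓
(K, V): K after V ✓
(N, B): N after B ✓
(N, K): N after K ✓
(N, Q): N after Q ✓
(N, S): N after S ✓
(N, U): N after U ✓
(N, V): N after V ✓
(N, W): N after W ✓
(Q, B): Q after B ✓
(Q, S): Q after S ✓
(Q, V): Q after V ✓
(S, B): S after B ✓
(U, B): U after B ✓
(U, S): U after S ✓
(U, V): U after V ✓
(V, B): V after B ✓
(W, B): W after B ✓
(W, S): W after S ✓
(W, V): W after V ✓
Count: 23.

23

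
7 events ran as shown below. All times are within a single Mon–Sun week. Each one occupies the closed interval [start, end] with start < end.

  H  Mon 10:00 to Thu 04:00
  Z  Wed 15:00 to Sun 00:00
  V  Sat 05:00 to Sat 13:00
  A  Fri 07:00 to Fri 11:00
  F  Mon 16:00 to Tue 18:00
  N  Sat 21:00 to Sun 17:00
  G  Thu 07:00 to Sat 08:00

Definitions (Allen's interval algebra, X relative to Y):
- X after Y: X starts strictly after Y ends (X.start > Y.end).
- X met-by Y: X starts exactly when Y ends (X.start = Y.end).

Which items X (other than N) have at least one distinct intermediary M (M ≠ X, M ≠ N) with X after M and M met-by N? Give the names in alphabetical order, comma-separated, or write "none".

Target N = [Sat 21:00, Sun 17:00].
Intermediaries M with M met-by N: none.
Union: none.

none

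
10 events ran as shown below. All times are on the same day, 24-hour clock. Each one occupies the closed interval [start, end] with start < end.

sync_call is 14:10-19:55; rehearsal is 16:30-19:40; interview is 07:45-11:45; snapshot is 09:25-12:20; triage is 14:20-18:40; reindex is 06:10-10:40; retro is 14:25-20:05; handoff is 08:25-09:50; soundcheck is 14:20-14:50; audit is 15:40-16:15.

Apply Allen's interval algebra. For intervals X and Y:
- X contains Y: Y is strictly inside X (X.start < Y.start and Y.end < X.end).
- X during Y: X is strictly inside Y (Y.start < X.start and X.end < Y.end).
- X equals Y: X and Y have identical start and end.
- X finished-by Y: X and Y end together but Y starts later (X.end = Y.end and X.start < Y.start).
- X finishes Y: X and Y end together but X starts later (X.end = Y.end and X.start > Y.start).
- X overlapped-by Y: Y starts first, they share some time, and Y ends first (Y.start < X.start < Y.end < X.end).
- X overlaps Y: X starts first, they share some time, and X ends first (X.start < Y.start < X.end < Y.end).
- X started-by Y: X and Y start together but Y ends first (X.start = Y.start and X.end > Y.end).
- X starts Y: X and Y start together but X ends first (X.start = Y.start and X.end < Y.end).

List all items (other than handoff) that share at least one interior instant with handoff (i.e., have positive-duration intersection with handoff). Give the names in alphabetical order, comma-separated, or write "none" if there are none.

interview, reindex, snapshot

Target handoff = [08:25, 09:50].
audit [15:40, 16:15] → after → no.
interview [07:45, 11:45] → contains → yes.
rehearsal [16:30, 19:40] → after → no.
reindex [06:10, 10:40] → contains → yes.
retro [14:25, 20:05] → after → no.
snapshot [09:25, 12:20] → overlapped-by → yes.
soundcheck [14:20, 14:50] → after → no.
sync_call [14:10, 19:55] → after → no.
triage [14:20, 18:40] → after → no.
Result: interview, reindex, snapshot.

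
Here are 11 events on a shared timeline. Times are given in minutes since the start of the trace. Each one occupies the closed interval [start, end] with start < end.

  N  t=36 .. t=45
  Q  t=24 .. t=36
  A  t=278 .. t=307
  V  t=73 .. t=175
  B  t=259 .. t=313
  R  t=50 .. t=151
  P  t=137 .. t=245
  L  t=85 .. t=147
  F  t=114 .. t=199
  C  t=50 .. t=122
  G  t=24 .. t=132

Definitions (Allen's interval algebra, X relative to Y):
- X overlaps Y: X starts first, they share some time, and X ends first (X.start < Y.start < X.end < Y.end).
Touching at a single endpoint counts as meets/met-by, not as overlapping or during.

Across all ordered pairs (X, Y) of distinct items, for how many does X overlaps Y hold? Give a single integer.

Checking all 110 ordered pairs for relation 'overlaps'; matching pairs in alphabetical order:
(C, F): C overlaps F ✓
(C, L): C overlaps L ✓
(C, V): C overlaps V ✓
(F, P): F overlaps P ✓
(G, F): G overlaps F ✓
(G, L): G overlaps L ✓
(G, R): G overlaps R ✓
(G, V): G overlaps V ✓
(L, F): L overlaps F ✓
(L, P): L overlaps P ✓
(R, F): R overlaps F ✓
(R, P): R overlaps P ✓
(R, V): R overlaps V ✓
(V, F): V overlaps F ✓
(V, P): V overlaps P ✓
Count: 15.

15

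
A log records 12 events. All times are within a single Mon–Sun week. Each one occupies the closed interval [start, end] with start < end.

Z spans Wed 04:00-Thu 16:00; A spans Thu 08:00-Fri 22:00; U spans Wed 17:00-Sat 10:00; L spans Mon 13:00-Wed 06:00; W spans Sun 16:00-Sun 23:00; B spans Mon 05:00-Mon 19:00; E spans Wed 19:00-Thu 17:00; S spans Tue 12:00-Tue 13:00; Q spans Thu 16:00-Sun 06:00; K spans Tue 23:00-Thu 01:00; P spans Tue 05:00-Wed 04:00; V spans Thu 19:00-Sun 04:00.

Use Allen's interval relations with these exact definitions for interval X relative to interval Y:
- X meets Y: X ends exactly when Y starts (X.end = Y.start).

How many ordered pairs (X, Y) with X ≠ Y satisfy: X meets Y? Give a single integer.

2

Checking all 132 ordered pairs for relation 'meets'; matching pairs in alphabetical order:
(P, Z): P meets Z ✓
(Z, Q): Z meets Q ✓
Count: 2.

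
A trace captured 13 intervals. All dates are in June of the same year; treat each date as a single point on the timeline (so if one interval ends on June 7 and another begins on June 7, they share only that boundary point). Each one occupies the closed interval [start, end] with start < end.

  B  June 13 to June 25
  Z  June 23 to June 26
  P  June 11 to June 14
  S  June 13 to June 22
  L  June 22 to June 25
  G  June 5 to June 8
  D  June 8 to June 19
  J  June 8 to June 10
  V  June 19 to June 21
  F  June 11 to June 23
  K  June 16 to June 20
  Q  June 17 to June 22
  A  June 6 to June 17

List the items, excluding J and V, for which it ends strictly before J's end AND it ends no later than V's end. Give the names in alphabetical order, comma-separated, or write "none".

Conditions: its end is strictly before J's end (X.end < June 10) AND its end is no later than V's end (X.end <= June 21).
A: end June 17 < June 10? ✗; end June 17 <= June 21? ✓ → no.
B: end June 25 < June 10? ✗; end June 25 <= June 21? ✗ → no.
D: end June 19 < June 10? ✗; end June 19 <= June 21? ✓ → no.
F: end June 23 < June 10? ✗; end June 23 <= June 21? ✗ → no.
G: end June 8 < June 10? ✓; end June 8 <= June 21? ✓ → yes.
K: end June 20 < June 10? ✗; end June 20 <= June 21? ✓ → no.
L: end June 25 < June 10? ✗; end June 25 <= June 21? ✗ → no.
P: end June 14 < June 10? ✗; end June 14 <= June 21? ✓ → no.
Q: end June 22 < June 10? ✗; end June 22 <= June 21? ✗ → no.
S: end June 22 < June 10? ✗; end June 22 <= June 21? ✗ → no.
Z: end June 26 < June 10? ✗; end June 26 <= June 21? ✗ → no.
Result: G.

G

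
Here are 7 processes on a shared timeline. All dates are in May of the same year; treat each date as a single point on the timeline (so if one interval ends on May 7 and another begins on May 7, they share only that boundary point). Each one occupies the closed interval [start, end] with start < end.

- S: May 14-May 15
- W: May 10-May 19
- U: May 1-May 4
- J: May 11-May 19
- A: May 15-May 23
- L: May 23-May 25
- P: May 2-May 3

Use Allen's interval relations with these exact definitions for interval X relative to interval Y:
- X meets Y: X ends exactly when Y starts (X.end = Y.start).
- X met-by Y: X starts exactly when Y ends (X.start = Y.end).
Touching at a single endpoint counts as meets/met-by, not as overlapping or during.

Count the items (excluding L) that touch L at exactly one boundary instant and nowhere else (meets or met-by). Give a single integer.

1

Target L = [May 23, May 25].
A [May 15, May 23] → meets → counts.
J [May 11, May 19] → before → no.
P [May 2, May 3] → before → no.
S [May 14, May 15] → before → no.
U [May 1, May 4] → before → no.
W [May 10, May 19] → before → no.
Total: 1.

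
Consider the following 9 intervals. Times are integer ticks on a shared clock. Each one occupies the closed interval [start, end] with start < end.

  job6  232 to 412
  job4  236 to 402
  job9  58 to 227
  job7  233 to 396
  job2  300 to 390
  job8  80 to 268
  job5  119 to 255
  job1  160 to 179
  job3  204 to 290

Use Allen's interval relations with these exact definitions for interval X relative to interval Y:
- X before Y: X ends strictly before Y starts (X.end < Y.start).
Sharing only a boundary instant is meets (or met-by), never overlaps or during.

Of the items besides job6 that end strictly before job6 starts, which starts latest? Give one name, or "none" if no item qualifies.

Target job6 = [232, 412].
job1 [160, 179] → before → candidate.
job2 [300, 390] → during → excluded.
job3 [204, 290] → overlaps → excluded.
job4 [236, 402] → during → excluded.
job5 [119, 255] → overlaps → excluded.
job7 [233, 396] → during → excluded.
job8 [80, 268] → overlaps → excluded.
job9 [58, 227] → before → candidate.
Among candidates, latest start is 160 → job1.

job1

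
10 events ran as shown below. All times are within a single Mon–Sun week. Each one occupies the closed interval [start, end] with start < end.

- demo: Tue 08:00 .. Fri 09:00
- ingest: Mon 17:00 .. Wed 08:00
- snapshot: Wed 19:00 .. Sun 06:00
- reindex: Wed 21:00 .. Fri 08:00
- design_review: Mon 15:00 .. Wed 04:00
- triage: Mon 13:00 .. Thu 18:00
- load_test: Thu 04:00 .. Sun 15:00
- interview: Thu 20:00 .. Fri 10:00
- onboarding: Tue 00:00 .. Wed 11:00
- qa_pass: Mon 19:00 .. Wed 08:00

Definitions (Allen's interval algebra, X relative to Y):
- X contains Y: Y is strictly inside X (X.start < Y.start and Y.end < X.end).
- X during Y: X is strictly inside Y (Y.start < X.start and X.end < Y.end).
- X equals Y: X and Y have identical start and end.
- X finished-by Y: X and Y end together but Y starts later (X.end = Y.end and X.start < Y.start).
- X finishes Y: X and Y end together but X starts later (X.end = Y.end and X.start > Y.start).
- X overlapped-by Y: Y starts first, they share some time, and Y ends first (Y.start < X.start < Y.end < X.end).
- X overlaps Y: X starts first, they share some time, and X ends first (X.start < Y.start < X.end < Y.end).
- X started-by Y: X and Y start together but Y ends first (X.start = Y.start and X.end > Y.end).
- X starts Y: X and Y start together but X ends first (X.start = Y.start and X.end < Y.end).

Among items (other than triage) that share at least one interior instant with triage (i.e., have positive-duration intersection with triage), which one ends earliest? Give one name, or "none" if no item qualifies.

design_review

Target triage = [Mon 13:00, Thu 18:00].
demo [Tue 08:00, Fri 09:00] → overlapped-by → candidate.
design_review [Mon 15:00, Wed 04:00] → during → candidate.
ingest [Mon 17:00, Wed 08:00] → during → candidate.
interview [Thu 20:00, Fri 10:00] → after → excluded.
load_test [Thu 04:00, Sun 15:00] → overlapped-by → candidate.
onboarding [Tue 00:00, Wed 11:00] → during → candidate.
qa_pass [Mon 19:00, Wed 08:00] → during → candidate.
reindex [Wed 21:00, Fri 08:00] → overlapped-by → candidate.
snapshot [Wed 19:00, Sun 06:00] → overlapped-by → candidate.
Among candidates, earliest end is Wed 04:00 → design_review.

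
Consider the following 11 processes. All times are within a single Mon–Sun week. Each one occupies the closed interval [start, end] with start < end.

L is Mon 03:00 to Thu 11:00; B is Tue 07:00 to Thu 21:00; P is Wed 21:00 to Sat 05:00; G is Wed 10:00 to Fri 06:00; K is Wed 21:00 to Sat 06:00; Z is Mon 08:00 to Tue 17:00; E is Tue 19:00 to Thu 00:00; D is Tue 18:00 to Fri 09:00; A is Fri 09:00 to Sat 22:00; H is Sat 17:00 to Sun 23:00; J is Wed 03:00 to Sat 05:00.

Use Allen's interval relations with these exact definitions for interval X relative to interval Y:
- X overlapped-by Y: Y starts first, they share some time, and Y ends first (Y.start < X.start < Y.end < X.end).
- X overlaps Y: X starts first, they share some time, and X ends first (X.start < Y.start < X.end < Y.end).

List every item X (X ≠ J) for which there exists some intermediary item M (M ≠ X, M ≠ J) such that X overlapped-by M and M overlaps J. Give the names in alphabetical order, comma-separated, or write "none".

Target J = [Wed 03:00, Sat 05:00].
Intermediaries M with M overlaps J: B, D, E, L.
Via B — items with X overlapped-by B: D, G, K, P.
Via D — items with X overlapped-by D: K, P.
Via E — items with X overlapped-by E: G, K, P.
Via L — items with X overlapped-by L: B, D, G, K, P.
Union: B, D, G, K, P.

B, D, G, K, P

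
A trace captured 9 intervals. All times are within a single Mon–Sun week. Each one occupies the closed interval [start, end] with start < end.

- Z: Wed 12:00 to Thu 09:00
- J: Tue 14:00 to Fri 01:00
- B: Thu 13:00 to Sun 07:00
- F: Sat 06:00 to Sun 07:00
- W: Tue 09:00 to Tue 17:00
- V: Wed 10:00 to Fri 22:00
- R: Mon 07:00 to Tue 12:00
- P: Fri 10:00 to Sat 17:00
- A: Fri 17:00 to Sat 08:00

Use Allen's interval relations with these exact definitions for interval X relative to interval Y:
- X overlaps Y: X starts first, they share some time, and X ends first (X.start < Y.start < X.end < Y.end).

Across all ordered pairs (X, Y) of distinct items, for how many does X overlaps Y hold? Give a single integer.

Checking all 72 ordered pairs for relation 'overlaps'; matching pairs in alphabetical order:
(A, F): A overlaps F ✓
(J, B): J overlaps B ✓
(J, V): J overlaps V ✓
(P, F): P overlaps F ✓
(R, W): R overlaps W ✓
(V, A): V overlaps A ✓
(V, B): V overlaps B ✓
(V, P): V overlaps P ✓
(W, J): W overlaps J ✓
Count: 9.

9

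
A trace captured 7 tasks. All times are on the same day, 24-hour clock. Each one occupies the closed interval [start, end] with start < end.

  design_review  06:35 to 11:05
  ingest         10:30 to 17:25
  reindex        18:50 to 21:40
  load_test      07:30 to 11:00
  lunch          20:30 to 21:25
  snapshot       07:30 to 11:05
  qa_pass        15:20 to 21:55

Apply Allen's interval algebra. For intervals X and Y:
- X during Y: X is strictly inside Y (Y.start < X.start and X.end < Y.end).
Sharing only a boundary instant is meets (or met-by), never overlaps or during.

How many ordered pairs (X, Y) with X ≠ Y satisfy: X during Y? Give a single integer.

Checking all 42 ordered pairs for relation 'during'; matching pairs in alphabetical order:
(load_test, design_review): load_test during design_review ✓
(lunch, qa_pass): lunch during qa_pass ✓
(lunch, reindex): lunch during reindex ✓
(reindex, qa_pass): reindex during qa_pass ✓
Count: 4.

4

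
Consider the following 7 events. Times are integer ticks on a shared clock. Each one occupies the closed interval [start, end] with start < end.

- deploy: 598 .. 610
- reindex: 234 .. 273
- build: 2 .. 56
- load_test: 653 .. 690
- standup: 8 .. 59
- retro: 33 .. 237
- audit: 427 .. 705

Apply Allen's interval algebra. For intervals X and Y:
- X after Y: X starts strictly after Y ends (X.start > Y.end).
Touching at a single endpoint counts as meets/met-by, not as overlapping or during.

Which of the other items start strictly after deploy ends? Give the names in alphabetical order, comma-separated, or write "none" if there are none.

load_test

Target deploy = [598, 610].
audit [427, 705] → contains → no.
build [2, 56] → before → no.
load_test [653, 690] → after → yes.
reindex [234, 273] → before → no.
retro [33, 237] → before → no.
standup [8, 59] → before → no.
Result: load_test.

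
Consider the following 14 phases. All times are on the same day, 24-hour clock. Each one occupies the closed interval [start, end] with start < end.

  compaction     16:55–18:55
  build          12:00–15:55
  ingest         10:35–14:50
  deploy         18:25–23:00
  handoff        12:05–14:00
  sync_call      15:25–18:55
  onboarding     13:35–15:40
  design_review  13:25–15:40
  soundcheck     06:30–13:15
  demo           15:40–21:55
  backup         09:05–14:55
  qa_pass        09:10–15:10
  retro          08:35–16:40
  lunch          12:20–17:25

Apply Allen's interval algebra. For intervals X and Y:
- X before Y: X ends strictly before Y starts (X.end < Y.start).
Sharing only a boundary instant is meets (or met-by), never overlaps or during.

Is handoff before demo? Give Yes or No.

handoff = [12:05, 14:00], demo = [15:40, 21:55].
Actual relation of handoff to demo: before.
Asked whether 'before' holds → Yes.

Yes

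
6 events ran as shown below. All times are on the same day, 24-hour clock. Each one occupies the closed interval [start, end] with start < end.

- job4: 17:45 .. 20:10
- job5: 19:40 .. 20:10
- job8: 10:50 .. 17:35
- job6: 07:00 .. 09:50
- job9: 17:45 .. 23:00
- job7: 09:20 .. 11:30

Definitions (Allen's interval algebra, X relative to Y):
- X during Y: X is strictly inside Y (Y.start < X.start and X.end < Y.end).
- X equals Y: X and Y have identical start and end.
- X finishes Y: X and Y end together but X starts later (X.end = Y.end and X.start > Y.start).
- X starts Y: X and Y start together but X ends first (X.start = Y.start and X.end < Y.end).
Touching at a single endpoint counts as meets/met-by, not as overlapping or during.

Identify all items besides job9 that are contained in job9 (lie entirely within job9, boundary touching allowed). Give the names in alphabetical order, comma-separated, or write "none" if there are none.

job4, job5

Target job9 = [17:45, 23:00].
job4 [17:45, 20:10] → starts → yes.
job5 [19:40, 20:10] → during → yes.
job6 [07:00, 09:50] → before → no.
job7 [09:20, 11:30] → before → no.
job8 [10:50, 17:35] → before → no.
Result: job4, job5.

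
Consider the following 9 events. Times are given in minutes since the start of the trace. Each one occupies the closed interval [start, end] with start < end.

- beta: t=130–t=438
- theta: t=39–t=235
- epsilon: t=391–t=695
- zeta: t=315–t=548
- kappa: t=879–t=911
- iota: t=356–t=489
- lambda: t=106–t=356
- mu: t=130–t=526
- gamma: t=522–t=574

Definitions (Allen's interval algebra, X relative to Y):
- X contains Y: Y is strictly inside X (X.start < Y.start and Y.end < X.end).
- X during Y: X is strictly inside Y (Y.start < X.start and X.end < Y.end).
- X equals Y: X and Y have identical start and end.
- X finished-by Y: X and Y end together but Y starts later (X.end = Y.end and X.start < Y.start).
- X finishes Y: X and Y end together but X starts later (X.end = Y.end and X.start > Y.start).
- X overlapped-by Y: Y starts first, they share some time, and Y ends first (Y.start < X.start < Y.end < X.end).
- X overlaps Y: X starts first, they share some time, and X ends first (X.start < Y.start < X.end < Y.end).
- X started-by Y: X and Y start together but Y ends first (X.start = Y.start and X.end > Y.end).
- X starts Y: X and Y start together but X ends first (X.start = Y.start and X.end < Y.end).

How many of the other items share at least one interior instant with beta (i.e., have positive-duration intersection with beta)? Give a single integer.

Target beta = [t=130, t=438].
epsilon [t=391, t=695] → overlapped-by → counts.
gamma [t=522, t=574] → after → no.
iota [t=356, t=489] → overlapped-by → counts.
kappa [t=879, t=911] → after → no.
lambda [t=106, t=356] → overlaps → counts.
mu [t=130, t=526] → started-by → counts.
theta [t=39, t=235] → overlaps → counts.
zeta [t=315, t=548] → overlapped-by → counts.
Total: 6.

6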